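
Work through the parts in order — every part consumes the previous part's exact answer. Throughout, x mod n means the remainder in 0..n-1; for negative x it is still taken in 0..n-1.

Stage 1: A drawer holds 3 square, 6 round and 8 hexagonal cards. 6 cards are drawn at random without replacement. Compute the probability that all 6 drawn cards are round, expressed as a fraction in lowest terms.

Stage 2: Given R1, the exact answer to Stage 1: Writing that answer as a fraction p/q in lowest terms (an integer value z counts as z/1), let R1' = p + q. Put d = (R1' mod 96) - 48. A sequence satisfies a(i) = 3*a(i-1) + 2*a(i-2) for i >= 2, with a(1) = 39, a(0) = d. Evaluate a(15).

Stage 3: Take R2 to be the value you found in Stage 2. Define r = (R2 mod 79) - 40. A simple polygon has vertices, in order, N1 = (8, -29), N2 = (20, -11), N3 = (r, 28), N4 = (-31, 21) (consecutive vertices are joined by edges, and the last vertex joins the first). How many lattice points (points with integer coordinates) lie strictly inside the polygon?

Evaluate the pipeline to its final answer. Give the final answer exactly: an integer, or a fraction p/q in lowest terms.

Stage 1: total draws C(17,6) = 12376; favorable C(6,6) = 1; P = 1/12376; answer 1/12376
Stage 2: R1 = 1/12376; threaded value p + q = 12377; d = 41; a(2) = 3*(39) + 2*(41) = 199; iterating: a(2)=199, a(3)=675, a(4)=2423, a(5)=8619, a(6)=30703, a(7)=109347, a(8)=389447, a(9)=1387035, a(10)=4939999, a(11)=17594067, a(12)=62662199, a(13)=223174731, a(14)=794848591, a(15)=2830895235; answer 2830895235
Stage 3: R2 = 2830895235; r = 31; cross terms: (8*-11 - 20*-29)=492, (20*28 - 31*-11)=901, (31*21 - -31*28)=1519, (-31*-29 - 8*21)=731; twice the area = |3643| = 3643; area = 3643/2; boundary points = 6 + 1 + 1 + 1 = 9; strictly interior points = area - boundary/2 + 1 = 1818; answer 1818

1818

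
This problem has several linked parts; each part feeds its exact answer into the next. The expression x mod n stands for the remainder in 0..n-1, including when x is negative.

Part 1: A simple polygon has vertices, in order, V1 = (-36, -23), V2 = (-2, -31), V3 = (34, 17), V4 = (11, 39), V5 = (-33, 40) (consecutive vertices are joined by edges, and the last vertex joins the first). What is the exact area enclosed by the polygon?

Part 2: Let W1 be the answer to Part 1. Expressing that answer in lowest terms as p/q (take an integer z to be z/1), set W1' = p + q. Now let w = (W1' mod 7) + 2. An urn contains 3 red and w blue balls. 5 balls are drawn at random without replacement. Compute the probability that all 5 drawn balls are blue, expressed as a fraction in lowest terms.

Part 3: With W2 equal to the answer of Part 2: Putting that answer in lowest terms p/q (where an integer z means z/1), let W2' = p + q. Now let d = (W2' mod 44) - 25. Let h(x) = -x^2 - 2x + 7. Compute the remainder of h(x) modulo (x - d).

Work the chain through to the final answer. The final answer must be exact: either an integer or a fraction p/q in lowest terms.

Part 1: cross terms: (-36*-31 - -2*-23)=1070, (-2*17 - 34*-31)=1020, (34*39 - 11*17)=1139, (11*40 - -33*39)=1727, (-33*-23 - -36*40)=2199; twice the area = |7155| = 7155; area = 7155/2; answer 7155/2
Part 2: W1 = 7155/2; threaded value p + q = 7157; w = 5; total draws C(8,5) = 56; favorable C(5,5) = 1; P = 1/56; answer 1/56
Part 3: W2 = 1/56; threaded value p + q = 57; d = -12; remainder = value at the root: -1*(-12)^2 - 2*(-12)^1 + 7 = (-144) + (24) + (7) = -113; answer -113

-113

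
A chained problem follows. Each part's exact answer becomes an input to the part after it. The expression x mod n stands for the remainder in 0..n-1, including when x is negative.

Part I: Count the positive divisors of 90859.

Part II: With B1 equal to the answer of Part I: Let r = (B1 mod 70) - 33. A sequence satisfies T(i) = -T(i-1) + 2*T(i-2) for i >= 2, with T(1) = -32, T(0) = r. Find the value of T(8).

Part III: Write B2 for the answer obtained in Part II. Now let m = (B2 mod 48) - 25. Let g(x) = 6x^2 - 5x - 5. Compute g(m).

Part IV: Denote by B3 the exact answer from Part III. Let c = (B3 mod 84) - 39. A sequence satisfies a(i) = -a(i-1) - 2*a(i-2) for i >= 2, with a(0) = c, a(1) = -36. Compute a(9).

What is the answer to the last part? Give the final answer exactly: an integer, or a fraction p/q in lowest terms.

Part I: 90859 = 43 * 2113; number of divisors = (1+1) * (1+1) = 4; answer 4
Part II: B1 = 4; r = -29; T(2) = -1*(-32) + 2*(-29) = -26; iterating: T(2)=-26, T(3)=-38, T(4)=-14, T(5)=-62, T(6)=34, T(7)=-158, T(8)=226; answer 226
Part III: B2 = 226; m = 9; 6*(9)^2 - 5*(9)^1 - 5 = (486) + (-45) + (-5) = 436; answer 436
Part IV: B3 = 436; c = -23; a(2) = -1*(-36) - 2*(-23) = 82; iterating: a(2)=82, a(3)=-10, a(4)=-154, a(5)=174, a(6)=134, a(7)=-482, a(8)=214, a(9)=750; answer 750

750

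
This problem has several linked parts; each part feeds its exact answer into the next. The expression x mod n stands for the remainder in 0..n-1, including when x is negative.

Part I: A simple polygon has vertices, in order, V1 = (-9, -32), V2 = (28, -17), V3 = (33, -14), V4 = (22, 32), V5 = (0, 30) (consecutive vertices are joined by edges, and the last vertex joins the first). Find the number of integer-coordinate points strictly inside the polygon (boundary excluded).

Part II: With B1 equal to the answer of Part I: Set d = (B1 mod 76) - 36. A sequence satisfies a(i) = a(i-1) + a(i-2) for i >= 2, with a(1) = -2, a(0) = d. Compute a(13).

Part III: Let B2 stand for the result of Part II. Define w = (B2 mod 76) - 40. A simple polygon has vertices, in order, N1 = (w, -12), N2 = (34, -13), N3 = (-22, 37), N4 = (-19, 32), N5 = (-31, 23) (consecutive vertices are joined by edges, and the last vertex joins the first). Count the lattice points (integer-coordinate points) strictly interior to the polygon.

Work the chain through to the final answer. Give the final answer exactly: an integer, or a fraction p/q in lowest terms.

1831

Part I: cross terms: (-9*-17 - 28*-32)=1049, (28*-14 - 33*-17)=169, (33*32 - 22*-14)=1364, (22*30 - 0*32)=660, (0*-32 - -9*30)=270; twice the area = |3512| = 3512; area = 1756; boundary points = 1 + 1 + 1 + 2 + 1 = 6; strictly interior points = area - boundary/2 + 1 = 1754; answer 1754
Part II: B1 = 1754; d = -30; a(2) = 1*(-2) + 1*(-30) = -32; iterating: a(2)=-32, a(3)=-34, a(4)=-66, a(5)=-100, a(6)=-166, a(7)=-266, a(8)=-432, a(9)=-698, a(10)=-1130, a(11)=-1828, a(12)=-2958, a(13)=-4786; answer -4786
Part III: B2 = -4786; w = -38; cross terms: (-38*-13 - 34*-12)=902, (34*37 - -22*-13)=972, (-22*32 - -19*37)=-1, (-19*23 - -31*32)=555, (-31*-12 - -38*23)=1246; twice the area = |3674| = 3674; area = 1837; boundary points = 1 + 2 + 1 + 3 + 7 = 14; strictly interior points = area - boundary/2 + 1 = 1831; answer 1831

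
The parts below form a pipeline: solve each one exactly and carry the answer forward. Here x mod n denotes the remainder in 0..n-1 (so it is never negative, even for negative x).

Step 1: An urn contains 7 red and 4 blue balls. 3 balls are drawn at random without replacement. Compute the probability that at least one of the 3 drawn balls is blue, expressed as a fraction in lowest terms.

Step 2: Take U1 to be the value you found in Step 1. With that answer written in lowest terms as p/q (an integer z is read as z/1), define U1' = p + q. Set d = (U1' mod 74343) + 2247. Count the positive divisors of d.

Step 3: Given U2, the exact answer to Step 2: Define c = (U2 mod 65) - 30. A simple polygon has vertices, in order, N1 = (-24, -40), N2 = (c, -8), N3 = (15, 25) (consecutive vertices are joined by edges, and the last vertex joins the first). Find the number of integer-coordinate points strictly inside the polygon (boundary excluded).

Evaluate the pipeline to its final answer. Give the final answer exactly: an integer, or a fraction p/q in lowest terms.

682

Step 1: total draws C(11,3) = 165; complement C(7,3) = 35; favorable 165 - 35 = 130; P = 26/33; answer 26/33
Step 2: U1 = 26/33; threaded value p + q = 59; d = 2306; 2306 = 2 * 1153; number of divisors = (1+1) * (1+1) = 4; answer 4
Step 3: U2 = 4; c = -26; cross terms: (-24*-8 - -26*-40)=-848, (-26*25 - 15*-8)=-530, (15*-40 - -24*25)=0; twice the area = |-1378| = 1378; area = 689; boundary points = 2 + 1 + 13 = 16; strictly interior points = area - boundary/2 + 1 = 682; answer 682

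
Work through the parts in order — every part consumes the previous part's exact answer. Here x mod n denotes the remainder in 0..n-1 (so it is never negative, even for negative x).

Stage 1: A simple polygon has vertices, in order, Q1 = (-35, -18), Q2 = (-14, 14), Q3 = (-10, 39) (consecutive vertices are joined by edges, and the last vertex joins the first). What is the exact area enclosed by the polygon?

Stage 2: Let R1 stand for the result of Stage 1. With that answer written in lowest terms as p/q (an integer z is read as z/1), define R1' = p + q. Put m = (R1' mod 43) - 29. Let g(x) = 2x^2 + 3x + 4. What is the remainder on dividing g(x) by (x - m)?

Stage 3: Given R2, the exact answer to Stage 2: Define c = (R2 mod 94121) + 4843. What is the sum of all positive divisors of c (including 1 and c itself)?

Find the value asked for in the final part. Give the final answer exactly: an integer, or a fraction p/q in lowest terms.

8064

Stage 1: cross terms: (-35*14 - -14*-18)=-742, (-14*39 - -10*14)=-406, (-10*-18 - -35*39)=1545; twice the area = |397| = 397; area = 397/2; answer 397/2
Stage 2: R1 = 397/2; threaded value p + q = 399; m = -17; remainder = value at the root: 2*(-17)^2 + 3*(-17)^1 + 4 = (578) + (-51) + (4) = 531; answer 531
Stage 3: R2 = 531; c = 5374; 5374 = 2 * 2687; sigma = (1 + 2) * (1 + 2687) = 3 * 2688 = 8064; answer 8064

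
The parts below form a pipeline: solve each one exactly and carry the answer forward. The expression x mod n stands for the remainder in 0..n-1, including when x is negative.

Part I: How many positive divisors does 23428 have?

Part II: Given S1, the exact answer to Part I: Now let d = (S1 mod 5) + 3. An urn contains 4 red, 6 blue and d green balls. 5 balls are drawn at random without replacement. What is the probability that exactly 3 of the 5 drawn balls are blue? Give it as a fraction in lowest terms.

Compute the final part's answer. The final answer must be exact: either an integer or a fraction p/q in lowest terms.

40/143

Part I: 23428 = 2^2 * 5857; number of divisors = (2+1) * (1+1) = 6; answer 6
Part II: S1 = 6; d = 4; total draws C(14,5) = 2002; favorable C(6,3)*C(8,2) = 560; P = 40/143; answer 40/143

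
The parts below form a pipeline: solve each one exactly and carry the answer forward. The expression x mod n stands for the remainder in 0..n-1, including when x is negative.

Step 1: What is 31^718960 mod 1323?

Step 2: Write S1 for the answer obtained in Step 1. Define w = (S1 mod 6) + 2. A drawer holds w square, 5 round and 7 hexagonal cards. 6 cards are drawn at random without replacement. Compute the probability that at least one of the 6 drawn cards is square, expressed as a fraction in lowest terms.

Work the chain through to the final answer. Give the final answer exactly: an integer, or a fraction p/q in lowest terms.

Step 1: squarings mod 1323: 31^1=31, 31^2=961, 31^4=67, 31^8=520, 31^16=508, 31^32=79, 31^64=949, 31^128=961, 31^256=67, 31^512=520, 31^1024=508, 31^2048=79, 31^4096=949, 31^8192=961, 31^16384=67, 31^32768=520, 31^65536=508, 31^131072=79, 31^262144=949, 31^524288=961; 31^718960 = 31^16 * 31^32 * 31^64 * 31^2048 * 31^4096 * 31^8192 * 31^16384 * 31^32768 * 31^131072 * 31^524288 = 67 (mod 1323); answer 67
Step 2: S1 = 67; w = 3; total draws C(15,6) = 5005; complement C(12,6) = 924; favorable 5005 - 924 = 4081; P = 53/65; answer 53/65

53/65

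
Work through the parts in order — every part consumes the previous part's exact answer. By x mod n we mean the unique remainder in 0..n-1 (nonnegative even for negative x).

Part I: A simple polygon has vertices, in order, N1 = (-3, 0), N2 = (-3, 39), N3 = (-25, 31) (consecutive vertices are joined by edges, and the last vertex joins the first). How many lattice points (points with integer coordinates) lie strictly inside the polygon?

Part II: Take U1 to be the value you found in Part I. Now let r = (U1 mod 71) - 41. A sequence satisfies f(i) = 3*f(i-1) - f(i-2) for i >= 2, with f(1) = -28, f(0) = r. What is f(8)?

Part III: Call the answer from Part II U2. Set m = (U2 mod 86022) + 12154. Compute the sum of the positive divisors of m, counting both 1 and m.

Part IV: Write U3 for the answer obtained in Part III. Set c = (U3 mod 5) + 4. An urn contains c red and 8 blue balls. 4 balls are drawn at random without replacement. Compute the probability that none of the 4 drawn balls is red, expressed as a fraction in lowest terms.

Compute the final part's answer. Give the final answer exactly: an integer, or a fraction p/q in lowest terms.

Part I: cross terms: (-3*39 - -3*0)=-117, (-3*31 - -25*39)=882, (-25*0 - -3*31)=93; twice the area = |858| = 858; area = 429; boundary points = 39 + 2 + 1 = 42; strictly interior points = area - boundary/2 + 1 = 409; answer 409
Part II: U1 = 409; r = 13; f(2) = 3*(-28) - 1*(13) = -97; iterating: f(2)=-97, f(3)=-263, f(4)=-692, f(5)=-1813, f(6)=-4747, f(7)=-12428, f(8)=-32537; answer -32537
Part III: U2 = -32537; m = 65639; 65639 = 7 * 9377; sigma = (1 + 7) * (1 + 9377) = 8 * 9378 = 75024; answer 75024
Part IV: U3 = 75024; c = 8; total draws C(16,4) = 1820; favorable C(8,4) = 70; P = 1/26; answer 1/26

1/26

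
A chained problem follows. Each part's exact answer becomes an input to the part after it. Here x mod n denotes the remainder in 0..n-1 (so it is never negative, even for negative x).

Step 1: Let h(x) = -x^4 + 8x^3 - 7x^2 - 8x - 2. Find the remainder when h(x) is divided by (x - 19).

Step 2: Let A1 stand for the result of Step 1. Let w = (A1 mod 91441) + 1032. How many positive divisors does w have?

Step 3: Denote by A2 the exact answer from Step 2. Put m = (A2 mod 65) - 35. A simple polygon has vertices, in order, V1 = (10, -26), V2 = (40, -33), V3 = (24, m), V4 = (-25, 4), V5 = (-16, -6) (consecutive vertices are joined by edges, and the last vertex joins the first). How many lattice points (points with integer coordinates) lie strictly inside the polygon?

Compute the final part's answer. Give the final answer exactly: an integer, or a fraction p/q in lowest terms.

264

Step 1: remainder = value at the root: -1*(19)^4 + 8*(19)^3 - 7*(19)^2 - 8*(19)^1 - 2 = (-130321) + (54872) + (-2527) + (-152) + (-2) = -78130; answer -78130
Step 2: A1 = -78130; w = 14343; 14343 = 3 * 7 * 683; number of divisors = (1+1) * (1+1) * (1+1) = 8; answer 8
Step 3: A2 = 8; m = -27; cross terms: (10*-33 - 40*-26)=710, (40*-27 - 24*-33)=-288, (24*4 - -25*-27)=-579, (-25*-6 - -16*4)=214, (-16*-26 - 10*-6)=476; twice the area = |533| = 533; area = 533/2; boundary points = 1 + 2 + 1 + 1 + 2 = 7; strictly interior points = area - boundary/2 + 1 = 264; answer 264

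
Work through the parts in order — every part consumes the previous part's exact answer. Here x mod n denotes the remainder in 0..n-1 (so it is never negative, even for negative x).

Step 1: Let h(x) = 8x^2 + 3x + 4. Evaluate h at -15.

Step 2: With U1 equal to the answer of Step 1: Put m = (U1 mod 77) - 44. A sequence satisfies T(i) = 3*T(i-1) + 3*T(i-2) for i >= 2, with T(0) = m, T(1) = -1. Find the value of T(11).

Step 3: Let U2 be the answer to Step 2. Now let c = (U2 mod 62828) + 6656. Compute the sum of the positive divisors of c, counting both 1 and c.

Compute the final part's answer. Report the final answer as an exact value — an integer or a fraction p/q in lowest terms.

40500

Step 1: 8*(-15)^2 + 3*(-15)^1 + 4 = (1800) + (-45) + (4) = 1759; answer 1759
Step 2: U1 = 1759; m = 21; T(2) = 3*(-1) + 3*(21) = 60; iterating: T(2)=60, T(3)=177, T(4)=711, T(5)=2664, T(6)=10125, T(7)=38367, T(8)=145476, T(9)=551529, T(10)=2091015, T(11)=7927632; answer 7927632
Step 3: U2 = 7927632; c = 17960; 17960 = 2^3 * 5 * 449; sigma = (1 + 2 + 4 + 8) * (1 + 5) * (1 + 449) = 15 * 6 * 450 = 40500; answer 40500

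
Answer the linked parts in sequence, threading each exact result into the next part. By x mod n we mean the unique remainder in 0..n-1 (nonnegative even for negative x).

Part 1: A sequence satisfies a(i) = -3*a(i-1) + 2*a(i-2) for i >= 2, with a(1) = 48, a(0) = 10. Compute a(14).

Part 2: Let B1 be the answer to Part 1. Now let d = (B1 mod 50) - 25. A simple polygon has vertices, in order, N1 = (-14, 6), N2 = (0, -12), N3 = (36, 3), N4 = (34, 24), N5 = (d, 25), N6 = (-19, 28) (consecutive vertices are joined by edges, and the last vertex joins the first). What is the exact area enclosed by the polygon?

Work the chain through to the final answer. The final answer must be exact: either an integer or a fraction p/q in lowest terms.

2961/2

Part 1: a(2) = -3*(48) + 2*(10) = -124; iterating: a(2)=-124, a(3)=468, a(4)=-1652, a(5)=5892, a(6)=-20980, a(7)=74724, a(8)=-266132, a(9)=947844, a(10)=-3375796, a(11)=12023076, a(12)=-42820820, a(13)=152508612, a(14)=-543167476; answer -543167476
Part 2: B1 = -543167476; d = -1; cross terms: (-14*-12 - 0*6)=168, (0*3 - 36*-12)=432, (36*24 - 34*3)=762, (34*25 - -1*24)=874, (-1*28 - -19*25)=447, (-19*6 - -14*28)=278; twice the area = |2961| = 2961; area = 2961/2; answer 2961/2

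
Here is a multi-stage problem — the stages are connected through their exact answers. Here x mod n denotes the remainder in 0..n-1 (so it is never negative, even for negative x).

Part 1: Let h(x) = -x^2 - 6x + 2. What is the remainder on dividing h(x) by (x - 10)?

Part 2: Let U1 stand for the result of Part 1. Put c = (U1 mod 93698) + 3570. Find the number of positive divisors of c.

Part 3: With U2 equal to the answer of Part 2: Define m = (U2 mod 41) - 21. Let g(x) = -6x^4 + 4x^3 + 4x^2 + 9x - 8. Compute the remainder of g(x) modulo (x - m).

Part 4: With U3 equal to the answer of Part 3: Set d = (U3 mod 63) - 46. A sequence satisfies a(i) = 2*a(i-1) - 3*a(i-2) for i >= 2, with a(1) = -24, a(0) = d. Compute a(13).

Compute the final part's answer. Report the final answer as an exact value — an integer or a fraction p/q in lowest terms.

-23076

Part 1: remainder = value at the root: -1*(10)^2 - 6*(10)^1 + 2 = (-100) + (-60) + (2) = -158; answer -158
Part 2: U1 = -158; c = 97110; 97110 = 2 * 3^2 * 5 * 13 * 83; number of divisors = (1+1) * (2+1) * (1+1) * (1+1) * (1+1) = 48; answer 48
Part 3: U2 = 48; m = -14; remainder = value at the root: -6*(-14)^4 + 4*(-14)^3 + 4*(-14)^2 + 9*(-14)^1 - 8 = (-230496) + (-10976) + (784) + (-126) + (-8) = -240822; answer -240822
Part 4: U3 = -240822; d = -19; a(2) = 2*(-24) - 3*(-19) = 9; iterating: a(2)=9, a(3)=90, a(4)=153, a(5)=36, a(6)=-387, a(7)=-882, a(8)=-603, a(9)=1440, a(10)=4689, a(11)=5058, a(12)=-3951, a(13)=-23076; answer -23076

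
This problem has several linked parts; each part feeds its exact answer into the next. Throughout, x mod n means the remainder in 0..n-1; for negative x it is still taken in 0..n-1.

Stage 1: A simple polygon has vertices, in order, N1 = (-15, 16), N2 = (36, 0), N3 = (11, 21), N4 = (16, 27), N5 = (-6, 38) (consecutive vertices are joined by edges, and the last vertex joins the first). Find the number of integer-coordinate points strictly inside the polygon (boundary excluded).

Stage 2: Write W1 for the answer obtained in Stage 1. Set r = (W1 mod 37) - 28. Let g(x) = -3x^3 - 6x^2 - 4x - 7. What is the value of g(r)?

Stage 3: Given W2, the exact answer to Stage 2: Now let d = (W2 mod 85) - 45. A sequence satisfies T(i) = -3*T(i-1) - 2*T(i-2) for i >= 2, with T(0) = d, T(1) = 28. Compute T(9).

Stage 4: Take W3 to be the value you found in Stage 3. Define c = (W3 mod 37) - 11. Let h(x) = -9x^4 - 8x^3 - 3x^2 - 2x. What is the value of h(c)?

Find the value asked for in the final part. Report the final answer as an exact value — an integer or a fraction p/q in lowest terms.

Stage 1: cross terms: (-15*0 - 36*16)=-576, (36*21 - 11*0)=756, (11*27 - 16*21)=-39, (16*38 - -6*27)=770, (-6*16 - -15*38)=474; twice the area = |1385| = 1385; area = 1385/2; boundary points = 1 + 1 + 1 + 11 + 1 = 15; strictly interior points = area - boundary/2 + 1 = 686; answer 686
Stage 2: W1 = 686; r = -8; -3*(-8)^3 - 6*(-8)^2 - 4*(-8)^1 - 7 = (1536) + (-384) + (32) + (-7) = 1177; answer 1177
Stage 3: W2 = 1177; d = 27; T(2) = -3*(28) - 2*(27) = -138; iterating: T(2)=-138, T(3)=358, T(4)=-798, T(5)=1678, T(6)=-3438, T(7)=6958, T(8)=-13998, T(9)=28078; answer 28078
Stage 4: W3 = 28078; c = 21; -9*(21)^4 - 8*(21)^3 - 3*(21)^2 - 2*(21)^1 = (-1750329) + (-74088) + (-1323) + (-42) = -1825782; answer -1825782

-1825782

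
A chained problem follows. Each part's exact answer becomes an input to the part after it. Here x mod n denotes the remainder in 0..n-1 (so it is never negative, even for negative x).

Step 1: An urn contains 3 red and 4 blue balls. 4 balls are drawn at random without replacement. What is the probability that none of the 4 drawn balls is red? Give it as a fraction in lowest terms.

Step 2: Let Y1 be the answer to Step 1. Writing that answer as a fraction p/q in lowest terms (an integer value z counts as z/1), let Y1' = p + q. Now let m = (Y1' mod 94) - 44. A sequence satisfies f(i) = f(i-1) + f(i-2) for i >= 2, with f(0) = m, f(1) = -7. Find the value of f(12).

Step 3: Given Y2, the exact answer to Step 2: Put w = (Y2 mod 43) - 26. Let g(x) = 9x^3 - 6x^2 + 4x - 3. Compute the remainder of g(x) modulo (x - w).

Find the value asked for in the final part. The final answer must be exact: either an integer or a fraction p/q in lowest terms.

Step 1: total draws C(7,4) = 35; favorable C(4,4) = 1; P = 1/35; answer 1/35
Step 2: Y1 = 1/35; threaded value p + q = 36; m = -8; f(2) = 1*(-7) + 1*(-8) = -15; iterating: f(2)=-15, f(3)=-22, f(4)=-37, f(5)=-59, f(6)=-96, f(7)=-155, f(8)=-251, f(9)=-406, f(10)=-657, f(11)=-1063, f(12)=-1720; answer -1720
Step 3: Y2 = -1720; w = -26; remainder = value at the root: 9*(-26)^3 - 6*(-26)^2 + 4*(-26)^1 - 3 = (-158184) + (-4056) + (-104) + (-3) = -162347; answer -162347

-162347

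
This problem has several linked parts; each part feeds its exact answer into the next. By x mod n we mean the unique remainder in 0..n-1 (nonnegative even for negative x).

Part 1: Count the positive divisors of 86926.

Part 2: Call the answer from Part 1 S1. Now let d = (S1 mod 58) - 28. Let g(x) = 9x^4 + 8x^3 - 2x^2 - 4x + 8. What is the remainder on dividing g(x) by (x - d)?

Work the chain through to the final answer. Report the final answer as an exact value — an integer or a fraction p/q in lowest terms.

556616

Part 1: 86926 = 2 * 7^2 * 887; number of divisors = (1+1) * (2+1) * (1+1) = 12; answer 12
Part 2: S1 = 12; d = -16; remainder = value at the root: 9*(-16)^4 + 8*(-16)^3 - 2*(-16)^2 - 4*(-16)^1 + 8 = (589824) + (-32768) + (-512) + (64) + (8) = 556616; answer 556616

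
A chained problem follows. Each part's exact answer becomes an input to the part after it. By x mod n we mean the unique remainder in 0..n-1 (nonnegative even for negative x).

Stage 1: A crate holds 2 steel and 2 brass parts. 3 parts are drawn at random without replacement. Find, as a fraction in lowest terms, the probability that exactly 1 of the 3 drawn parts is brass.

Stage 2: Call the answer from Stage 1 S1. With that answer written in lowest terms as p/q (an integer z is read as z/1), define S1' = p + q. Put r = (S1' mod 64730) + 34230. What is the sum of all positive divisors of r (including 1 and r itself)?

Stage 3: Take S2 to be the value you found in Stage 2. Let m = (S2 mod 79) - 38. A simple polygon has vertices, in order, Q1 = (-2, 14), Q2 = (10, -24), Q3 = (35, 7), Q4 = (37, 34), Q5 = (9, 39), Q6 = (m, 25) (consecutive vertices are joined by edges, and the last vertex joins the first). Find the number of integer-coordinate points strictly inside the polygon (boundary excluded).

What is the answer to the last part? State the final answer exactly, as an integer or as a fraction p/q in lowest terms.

Stage 1: total draws C(4,3) = 4; favorable C(2,1)*C(2,2) = 2; P = 1/2; answer 1/2
Stage 2: S1 = 1/2; threaded value p + q = 3; r = 34233; 34233 = 3 * 11411; sigma = (1 + 3) * (1 + 11411) = 4 * 11412 = 45648; answer 45648
Stage 3: S2 = 45648; m = 27; cross terms: (-2*-24 - 10*14)=-92, (10*7 - 35*-24)=910, (35*34 - 37*7)=931, (37*39 - 9*34)=1137, (9*25 - 27*39)=-828, (27*14 - -2*25)=428; twice the area = |2486| = 2486; area = 1243; boundary points = 2 + 1 + 1 + 1 + 2 + 1 = 8; strictly interior points = area - boundary/2 + 1 = 1240; answer 1240

1240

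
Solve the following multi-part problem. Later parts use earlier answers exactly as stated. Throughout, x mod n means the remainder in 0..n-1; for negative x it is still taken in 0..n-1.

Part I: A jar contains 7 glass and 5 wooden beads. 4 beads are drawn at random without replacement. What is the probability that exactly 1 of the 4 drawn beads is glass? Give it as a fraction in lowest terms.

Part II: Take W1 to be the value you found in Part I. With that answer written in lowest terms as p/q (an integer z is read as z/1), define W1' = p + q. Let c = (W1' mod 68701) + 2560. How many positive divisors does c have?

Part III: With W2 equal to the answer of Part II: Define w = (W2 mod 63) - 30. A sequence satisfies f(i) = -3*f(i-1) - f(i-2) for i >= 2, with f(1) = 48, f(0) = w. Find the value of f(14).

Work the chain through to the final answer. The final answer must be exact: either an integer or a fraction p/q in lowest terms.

Part I: total draws C(12,4) = 495; favorable C(7,1)*C(5,3) = 70; P = 14/99; answer 14/99
Part II: W1 = 14/99; threaded value p + q = 113; c = 2673; 2673 = 3^5 * 11; number of divisors = (5+1) * (1+1) = 12; answer 12
Part III: W2 = 12; w = -18; f(2) = -3*(48) - 1*(-18) = -126; iterating: f(2)=-126, f(3)=330, f(4)=-864, f(5)=2262, f(6)=-5922, f(7)=15504, f(8)=-40590, f(9)=106266, f(10)=-278208, f(11)=728358, f(12)=-1906866, f(13)=4992240, f(14)=-13069854; answer -13069854

-13069854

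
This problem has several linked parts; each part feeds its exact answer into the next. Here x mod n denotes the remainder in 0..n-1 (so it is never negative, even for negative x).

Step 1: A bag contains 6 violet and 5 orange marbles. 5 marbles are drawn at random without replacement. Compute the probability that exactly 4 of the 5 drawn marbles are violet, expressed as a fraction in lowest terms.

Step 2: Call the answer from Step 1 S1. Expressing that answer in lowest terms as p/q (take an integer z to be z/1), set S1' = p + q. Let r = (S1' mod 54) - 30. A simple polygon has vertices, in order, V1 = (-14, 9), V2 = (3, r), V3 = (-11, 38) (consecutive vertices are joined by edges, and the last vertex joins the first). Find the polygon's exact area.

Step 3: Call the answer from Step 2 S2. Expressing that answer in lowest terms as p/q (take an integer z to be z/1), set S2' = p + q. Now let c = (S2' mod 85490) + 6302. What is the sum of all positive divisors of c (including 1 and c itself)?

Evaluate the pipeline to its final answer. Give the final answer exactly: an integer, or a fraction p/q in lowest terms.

6864

Step 1: total draws C(11,5) = 462; favorable C(6,4)*C(5,1) = 75; P = 25/154; answer 25/154
Step 2: S1 = 25/154; threaded value p + q = 179; r = -13; cross terms: (-14*-13 - 3*9)=155, (3*38 - -11*-13)=-29, (-11*9 - -14*38)=433; twice the area = |559| = 559; area = 559/2; answer 559/2
Step 3: S2 = 559/2; threaded value p + q = 561; c = 6863; 6863 is prime, so its only divisors are 1 and 6863; sigma = 1 + 6863 = 6864; answer 6864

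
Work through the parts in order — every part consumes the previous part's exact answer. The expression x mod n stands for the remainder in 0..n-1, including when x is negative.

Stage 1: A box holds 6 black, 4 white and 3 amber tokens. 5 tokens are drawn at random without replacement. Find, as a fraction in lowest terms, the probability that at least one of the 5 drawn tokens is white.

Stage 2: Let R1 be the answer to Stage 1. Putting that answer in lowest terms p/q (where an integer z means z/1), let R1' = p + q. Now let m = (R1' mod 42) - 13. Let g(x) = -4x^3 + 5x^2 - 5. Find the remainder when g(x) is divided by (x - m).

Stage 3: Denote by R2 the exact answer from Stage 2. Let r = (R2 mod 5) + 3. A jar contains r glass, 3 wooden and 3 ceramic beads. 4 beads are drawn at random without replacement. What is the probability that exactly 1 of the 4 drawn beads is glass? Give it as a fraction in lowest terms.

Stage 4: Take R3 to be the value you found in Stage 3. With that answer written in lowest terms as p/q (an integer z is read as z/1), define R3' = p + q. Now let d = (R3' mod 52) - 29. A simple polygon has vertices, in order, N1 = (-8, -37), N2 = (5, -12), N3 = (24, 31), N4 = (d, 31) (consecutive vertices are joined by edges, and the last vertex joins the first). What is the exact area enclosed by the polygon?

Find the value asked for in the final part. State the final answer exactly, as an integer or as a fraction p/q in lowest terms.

Stage 1: total draws C(13,5) = 1287; complement C(9,5) = 126; favorable 1287 - 126 = 1161; P = 129/143; answer 129/143
Stage 2: R1 = 129/143; threaded value p + q = 272; m = 7; remainder = value at the root: -4*(7)^3 + 5*(7)^2 - 5 = (-1372) + (245) + (-5) = -1132; answer -1132
Stage 3: R2 = -1132; r = 6; total draws C(12,4) = 495; favorable C(6,1)*C(6,3) = 120; P = 8/33; answer 8/33
Stage 4: R3 = 8/33; threaded value p + q = 41; d = 12; cross terms: (-8*-12 - 5*-37)=281, (5*31 - 24*-12)=443, (24*31 - 12*31)=372, (12*-37 - -8*31)=-196; twice the area = |900| = 900; area = 450; answer 450

450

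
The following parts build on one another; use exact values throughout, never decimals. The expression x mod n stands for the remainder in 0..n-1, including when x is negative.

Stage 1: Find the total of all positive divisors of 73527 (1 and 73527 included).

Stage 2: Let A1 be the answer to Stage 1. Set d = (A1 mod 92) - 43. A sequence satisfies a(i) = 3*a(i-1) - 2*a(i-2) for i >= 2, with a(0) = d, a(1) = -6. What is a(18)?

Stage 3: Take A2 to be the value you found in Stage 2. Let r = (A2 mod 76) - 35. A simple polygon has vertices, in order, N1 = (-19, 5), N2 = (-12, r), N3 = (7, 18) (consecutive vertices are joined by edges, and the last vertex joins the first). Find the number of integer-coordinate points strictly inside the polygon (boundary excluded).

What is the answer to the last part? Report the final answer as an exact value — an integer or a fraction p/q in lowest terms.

Stage 1: 73527 = 3 * 24509; sigma = (1 + 3) * (1 + 24509) = 4 * 24510 = 98040; answer 98040
Stage 2: A1 = 98040; d = 17; a(2) = 3*(-6) - 2*(17) = -52; iterating: a(2)=-52, a(3)=-144, a(4)=-328, a(5)=-696, a(6)=-1432, a(7)=-2904, a(8)=-5848, a(9)=-11736, a(10)=-23512, a(11)=-47064, a(12)=-94168, a(13)=-188376, a(14)=-376792, a(15)=-753624, a(16)=-1507288, a(17)=-3014616, a(18)=-6029272; answer -6029272
Stage 3: A2 = -6029272; r = 1; cross terms: (-19*1 - -12*5)=41, (-12*18 - 7*1)=-223, (7*5 - -19*18)=377; twice the area = |195| = 195; area = 195/2; boundary points = 1 + 1 + 13 = 15; strictly interior points = area - boundary/2 + 1 = 91; answer 91

91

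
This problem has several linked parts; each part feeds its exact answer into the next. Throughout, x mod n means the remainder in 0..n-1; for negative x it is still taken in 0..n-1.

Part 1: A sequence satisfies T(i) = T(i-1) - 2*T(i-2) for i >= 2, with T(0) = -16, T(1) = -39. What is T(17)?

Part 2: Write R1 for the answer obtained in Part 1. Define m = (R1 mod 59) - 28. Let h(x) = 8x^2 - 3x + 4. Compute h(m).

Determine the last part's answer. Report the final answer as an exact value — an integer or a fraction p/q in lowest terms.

834

Part 1: T(2) = 1*(-39) - 2*(-16) = -7; iterating: T(2)=-7, T(3)=71, T(4)=85, T(5)=-57, T(6)=-227, T(7)=-113, T(8)=341, T(9)=567, T(10)=-115, T(11)=-1249, T(12)=-1019, T(13)=1479, T(14)=3517, T(15)=559, T(16)=-6475, T(17)=-7593; answer -7593
Part 2: R1 = -7593; m = -10; 8*(-10)^2 - 3*(-10)^1 + 4 = (800) + (30) + (4) = 834; answer 834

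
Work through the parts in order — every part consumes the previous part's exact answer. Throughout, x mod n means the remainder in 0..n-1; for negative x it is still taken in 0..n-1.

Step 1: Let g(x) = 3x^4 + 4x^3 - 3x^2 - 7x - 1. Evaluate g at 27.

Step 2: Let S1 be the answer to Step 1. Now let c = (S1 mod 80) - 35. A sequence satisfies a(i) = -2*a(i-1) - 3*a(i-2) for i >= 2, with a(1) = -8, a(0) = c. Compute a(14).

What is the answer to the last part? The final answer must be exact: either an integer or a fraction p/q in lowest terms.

10123

Step 1: 3*(27)^4 + 4*(27)^3 - 3*(27)^2 - 7*(27)^1 - 1 = (1594323) + (78732) + (-2187) + (-189) + (-1) = 1670678; answer 1670678
Step 2: S1 = 1670678; c = 3; a(2) = -2*(-8) - 3*(3) = 7; iterating: a(2)=7, a(3)=10, a(4)=-41, a(5)=52, a(6)=19, a(7)=-194, a(8)=331, a(9)=-80, a(10)=-833, a(11)=1906, a(12)=-1313, a(13)=-3092, a(14)=10123; answer 10123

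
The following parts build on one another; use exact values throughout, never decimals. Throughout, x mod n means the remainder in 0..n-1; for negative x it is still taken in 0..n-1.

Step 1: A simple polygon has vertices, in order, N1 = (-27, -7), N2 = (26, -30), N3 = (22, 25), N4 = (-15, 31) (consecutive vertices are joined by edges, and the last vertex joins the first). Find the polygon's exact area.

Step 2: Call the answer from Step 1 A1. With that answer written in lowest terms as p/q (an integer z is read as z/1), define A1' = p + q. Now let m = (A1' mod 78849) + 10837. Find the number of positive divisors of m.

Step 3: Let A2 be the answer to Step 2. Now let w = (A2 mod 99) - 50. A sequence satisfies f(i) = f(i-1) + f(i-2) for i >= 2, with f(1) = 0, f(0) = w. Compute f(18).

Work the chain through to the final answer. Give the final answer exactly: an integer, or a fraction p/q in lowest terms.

Step 1: cross terms: (-27*-30 - 26*-7)=992, (26*25 - 22*-30)=1310, (22*31 - -15*25)=1057, (-15*-7 - -27*31)=942; twice the area = |4301| = 4301; area = 4301/2; answer 4301/2
Step 2: A1 = 4301/2; threaded value p + q = 4303; m = 15140; 15140 = 2^2 * 5 * 757; number of divisors = (2+1) * (1+1) * (1+1) = 12; answer 12
Step 3: A2 = 12; w = -38; f(2) = 1*(0) + 1*(-38) = -38; iterating: f(2)=-38, f(3)=-38, f(4)=-76, f(5)=-114, f(6)=-190, f(7)=-304, f(8)=-494, f(9)=-798, f(10)=-1292, f(11)=-2090, f(12)=-3382, f(13)=-5472, f(14)=-8854, f(15)=-14326, f(16)=-23180, f(17)=-37506, f(18)=-60686; answer -60686

-60686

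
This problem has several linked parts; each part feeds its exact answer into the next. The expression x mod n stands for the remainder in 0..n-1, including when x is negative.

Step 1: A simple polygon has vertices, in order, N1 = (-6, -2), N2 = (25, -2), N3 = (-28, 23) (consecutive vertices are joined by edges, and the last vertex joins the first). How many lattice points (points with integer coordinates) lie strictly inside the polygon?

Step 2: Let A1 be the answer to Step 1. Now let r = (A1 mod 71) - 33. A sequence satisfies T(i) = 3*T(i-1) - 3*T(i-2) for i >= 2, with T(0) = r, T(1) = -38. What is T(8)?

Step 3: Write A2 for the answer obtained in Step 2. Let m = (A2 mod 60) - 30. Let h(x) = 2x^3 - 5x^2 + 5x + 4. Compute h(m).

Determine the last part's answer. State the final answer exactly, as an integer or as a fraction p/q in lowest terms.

2800

Step 1: cross terms: (-6*-2 - 25*-2)=62, (25*23 - -28*-2)=519, (-28*-2 - -6*23)=194; twice the area = |775| = 775; area = 775/2; boundary points = 31 + 1 + 1 = 33; strictly interior points = area - boundary/2 + 1 = 372; answer 372
Step 2: A1 = 372; r = -16; T(2) = 3*(-38) - 3*(-16) = -66; iterating: T(2)=-66, T(3)=-84, T(4)=-54, T(5)=90, T(6)=432, T(7)=1026, T(8)=1782; answer 1782
Step 3: A2 = 1782; m = 12; 2*(12)^3 - 5*(12)^2 + 5*(12)^1 + 4 = (3456) + (-720) + (60) + (4) = 2800; answer 2800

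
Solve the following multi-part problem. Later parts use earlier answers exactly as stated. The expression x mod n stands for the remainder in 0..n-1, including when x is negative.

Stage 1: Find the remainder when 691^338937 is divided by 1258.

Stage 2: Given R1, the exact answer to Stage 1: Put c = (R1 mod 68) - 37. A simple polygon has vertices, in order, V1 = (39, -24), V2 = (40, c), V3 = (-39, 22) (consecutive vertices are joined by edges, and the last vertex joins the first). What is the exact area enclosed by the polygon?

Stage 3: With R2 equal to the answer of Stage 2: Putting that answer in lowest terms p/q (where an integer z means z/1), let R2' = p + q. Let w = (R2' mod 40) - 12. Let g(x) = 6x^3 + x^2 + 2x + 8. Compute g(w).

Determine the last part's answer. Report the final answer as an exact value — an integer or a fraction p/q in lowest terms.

3160

Stage 1: squarings mod 1258: 691^1=691, 691^2=699, 691^4=497, 691^8=441, 691^16=749, 691^32=1191, 691^64=715, 691^128=477, 691^256=1089, 691^512=885, 691^1024=749, 691^2048=1191, 691^4096=715, 691^8192=477, 691^16384=1089, 691^32768=885, 691^65536=749, 691^131072=1191, 691^262144=715; 691^338937 = 691^1 * 691^8 * 691^16 * 691^32 * 691^64 * 691^128 * 691^256 * 691^512 * 691^2048 * 691^8192 * 691^65536 * 691^262144 = 397 (mod 1258); answer 397
Stage 2: R1 = 397; c = 20; cross terms: (39*20 - 40*-24)=1740, (40*22 - -39*20)=1660, (-39*-24 - 39*22)=78; twice the area = |3478| = 3478; area = 1739; answer 1739
Stage 3: R2 = 1739; threaded value p + q = 1740; w = 8; 6*(8)^3 + 1*(8)^2 + 2*(8)^1 + 8 = (3072) + (64) + (16) + (8) = 3160; answer 3160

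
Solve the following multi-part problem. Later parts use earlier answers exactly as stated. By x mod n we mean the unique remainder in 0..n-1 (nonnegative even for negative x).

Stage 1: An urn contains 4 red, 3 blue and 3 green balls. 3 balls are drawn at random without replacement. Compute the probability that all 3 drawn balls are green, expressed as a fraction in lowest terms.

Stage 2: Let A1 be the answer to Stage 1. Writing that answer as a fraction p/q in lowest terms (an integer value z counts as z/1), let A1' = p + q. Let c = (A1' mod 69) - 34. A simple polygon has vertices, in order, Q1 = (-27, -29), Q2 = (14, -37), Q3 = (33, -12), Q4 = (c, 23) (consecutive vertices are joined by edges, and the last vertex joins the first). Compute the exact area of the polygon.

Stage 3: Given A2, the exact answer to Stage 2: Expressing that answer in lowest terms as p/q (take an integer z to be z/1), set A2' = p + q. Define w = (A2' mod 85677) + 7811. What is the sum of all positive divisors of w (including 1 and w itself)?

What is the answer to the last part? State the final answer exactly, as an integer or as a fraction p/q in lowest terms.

14370

Stage 1: total draws C(10,3) = 120; favorable C(3,3) = 1; P = 1/120; answer 1/120
Stage 2: A1 = 1/120; threaded value p + q = 121; c = 18; cross terms: (-27*-37 - 14*-29)=1405, (14*-12 - 33*-37)=1053, (33*23 - 18*-12)=975, (18*-29 - -27*23)=99; twice the area = |3532| = 3532; area = 1766; answer 1766
Stage 3: A2 = 1766; threaded value p + q = 1767; w = 9578; 9578 = 2 * 4789; sigma = (1 + 2) * (1 + 4789) = 3 * 4790 = 14370; answer 14370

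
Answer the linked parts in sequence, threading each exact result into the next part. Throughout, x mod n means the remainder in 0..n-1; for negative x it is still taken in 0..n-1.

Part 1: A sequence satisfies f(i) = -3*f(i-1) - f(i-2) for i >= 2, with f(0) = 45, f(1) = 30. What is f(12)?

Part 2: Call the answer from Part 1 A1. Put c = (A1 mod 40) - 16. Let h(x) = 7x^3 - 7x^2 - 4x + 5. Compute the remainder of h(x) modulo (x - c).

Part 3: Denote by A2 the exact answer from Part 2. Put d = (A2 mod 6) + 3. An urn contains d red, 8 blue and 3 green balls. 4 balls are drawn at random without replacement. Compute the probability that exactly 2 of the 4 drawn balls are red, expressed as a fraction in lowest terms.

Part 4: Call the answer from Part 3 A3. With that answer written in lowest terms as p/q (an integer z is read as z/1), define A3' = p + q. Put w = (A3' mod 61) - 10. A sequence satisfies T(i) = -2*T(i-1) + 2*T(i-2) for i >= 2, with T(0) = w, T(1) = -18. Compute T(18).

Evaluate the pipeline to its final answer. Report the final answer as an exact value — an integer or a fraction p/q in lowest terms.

1011922944

Part 1: f(2) = -3*(30) - 1*(45) = -135; iterating: f(2)=-135, f(3)=375, f(4)=-990, f(5)=2595, f(6)=-6795, f(7)=17790, f(8)=-46575, f(9)=121935, f(10)=-319230, f(11)=835755, f(12)=-2188035; answer -2188035
Part 2: A1 = -2188035; c = -11; remainder = value at the root: 7*(-11)^3 - 7*(-11)^2 - 4*(-11)^1 + 5 = (-9317) + (-847) + (44) + (5) = -10115; answer -10115
Part 3: A2 = -10115; d = 4; total draws C(15,4) = 1365; favorable C(4,2)*C(11,2) = 330; P = 22/91; answer 22/91
Part 4: A3 = 22/91; threaded value p + q = 113; w = 42; T(2) = -2*(-18) + 2*(42) = 120; iterating: T(2)=120, T(3)=-276, T(4)=792, T(5)=-2136, T(6)=5856, T(7)=-15984, T(8)=43680, T(9)=-119328, T(10)=326016, T(11)=-890688, T(12)=2433408, T(13)=-6648192, T(14)=18163200, T(15)=-49622784, T(16)=135571968, T(17)=-370389504, T(18)=1011922944; answer 1011922944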